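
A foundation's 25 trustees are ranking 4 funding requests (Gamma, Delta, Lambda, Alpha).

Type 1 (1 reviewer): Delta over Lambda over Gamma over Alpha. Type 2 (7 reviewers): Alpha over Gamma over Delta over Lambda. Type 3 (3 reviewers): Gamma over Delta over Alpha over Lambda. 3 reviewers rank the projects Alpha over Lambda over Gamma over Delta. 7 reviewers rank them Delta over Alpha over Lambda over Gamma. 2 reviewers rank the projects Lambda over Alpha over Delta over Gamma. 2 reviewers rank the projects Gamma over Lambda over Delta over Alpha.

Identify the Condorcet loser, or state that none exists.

Pairwise majorities:
Gamma–Delta: Gamma 15–10.
Gamma–Lambda: Lambda 13–12.
Gamma vs Alpha: 6 to 19, Alpha.
Delta–Lambda: Delta 18–7.
Delta vs Alpha: Delta wins 13–12.
Lambda vs Alpha: Alpha, 20–5.
Each project has at least one pairwise win (Gamma beats Delta; Delta beats Lambda; Lambda beats Gamma; Alpha beats Gamma) — no Condorcet loser.

none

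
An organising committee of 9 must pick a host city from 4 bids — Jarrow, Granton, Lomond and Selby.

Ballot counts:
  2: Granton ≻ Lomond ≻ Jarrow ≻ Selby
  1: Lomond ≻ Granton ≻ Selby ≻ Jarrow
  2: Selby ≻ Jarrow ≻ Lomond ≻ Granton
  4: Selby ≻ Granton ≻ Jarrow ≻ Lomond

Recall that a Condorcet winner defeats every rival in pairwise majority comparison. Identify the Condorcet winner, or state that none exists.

Check each pair by majority over 9 ballots:
Jarrow–Granton: Granton 7–2.
Jarrow vs Lomond: Jarrow, 6–3.
Jarrow vs Selby: Selby wins 7–2.
Granton vs Lomond: Granton, 6–3.
Granton vs Selby: Selby wins 6–3.
Lomond–Selby: Selby 6–3.
Selby beats each of Jarrow, Granton, Lomond — Selby is the Condorcet winner.

Selby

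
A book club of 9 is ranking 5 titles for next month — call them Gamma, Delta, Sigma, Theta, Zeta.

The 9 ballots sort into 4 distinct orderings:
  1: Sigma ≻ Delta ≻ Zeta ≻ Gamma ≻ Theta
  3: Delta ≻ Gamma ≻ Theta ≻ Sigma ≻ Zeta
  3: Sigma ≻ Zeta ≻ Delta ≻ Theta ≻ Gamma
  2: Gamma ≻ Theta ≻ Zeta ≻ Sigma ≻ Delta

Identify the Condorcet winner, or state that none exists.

none

Check each pair by majority over 9 ballots:
Gamma–Delta: Delta 7–2.
Gamma vs Sigma: Gamma, 5–4.
Gamma vs Theta: Gamma, 6–3.
Gamma vs Zeta: Gamma wins 5–4.
Delta vs Sigma: Sigma wins 6–3.
Delta vs Theta: Delta, 7–2.
Delta vs Zeta: Zeta wins 5–4.
Sigma vs Theta: Theta, 5–4.
Sigma vs Zeta: Sigma wins 7–2.
Theta vs Zeta: Theta wins 5–4.
Each book drops at least one matchup (Gamma loses to Delta; Delta loses to Sigma; Sigma loses to Gamma; Theta loses to Gamma; Zeta loses to Gamma); the cycle Gamma → Sigma → Delta → Gamma rules out a Condorcet winner.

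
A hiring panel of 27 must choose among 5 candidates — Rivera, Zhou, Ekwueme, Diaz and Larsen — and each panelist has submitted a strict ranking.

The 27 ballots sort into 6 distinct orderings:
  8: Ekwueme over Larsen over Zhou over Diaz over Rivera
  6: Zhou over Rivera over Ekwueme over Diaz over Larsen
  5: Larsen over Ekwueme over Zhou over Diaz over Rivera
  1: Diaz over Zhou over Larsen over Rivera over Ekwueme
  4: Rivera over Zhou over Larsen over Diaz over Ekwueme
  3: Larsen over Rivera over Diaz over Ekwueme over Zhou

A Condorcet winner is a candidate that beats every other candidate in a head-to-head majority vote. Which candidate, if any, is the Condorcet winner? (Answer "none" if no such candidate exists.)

Check each pair by majority over 27 ballots:
Rivera vs Zhou: Zhou wins 20–7.
Rivera vs Ekwueme: Rivera wins 14–13.
Rivera vs Diaz: Diaz wins 14–13.
Rivera vs Larsen: Larsen wins 17–10.
Zhou vs Ekwueme: Ekwueme wins 16–11.
Zhou–Diaz: Zhou 23–4.
Zhou–Larsen: Larsen 16–11.
Ekwueme vs Diaz: Ekwueme, 19–8.
Ekwueme vs Larsen: Ekwueme, 14–13.
Diaz vs Larsen: Larsen wins 20–7.
Each candidate drops at least one matchup (Rivera loses to Zhou; Zhou loses to Ekwueme; Ekwueme loses to Rivera; Diaz loses to Zhou; Larsen loses to Ekwueme); the cycle Rivera beats Ekwueme beats Zhou beats Rivera rules out a Condorcet winner.

none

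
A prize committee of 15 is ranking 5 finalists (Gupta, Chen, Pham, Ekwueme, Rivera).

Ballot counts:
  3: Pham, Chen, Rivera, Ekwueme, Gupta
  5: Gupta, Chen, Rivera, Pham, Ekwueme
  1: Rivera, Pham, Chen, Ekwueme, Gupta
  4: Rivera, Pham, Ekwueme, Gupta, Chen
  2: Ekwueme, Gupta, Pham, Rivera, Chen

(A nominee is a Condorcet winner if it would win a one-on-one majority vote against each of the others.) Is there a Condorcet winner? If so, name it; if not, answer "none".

none

Pairwise majorities:
Gupta–Chen: Gupta 11–4.
Gupta vs Pham: Pham, 8–7.
Gupta vs Ekwueme: Ekwueme wins 10–5.
Gupta–Rivera: Rivera 8–7.
Chen–Pham: Pham 10–5.
Chen vs Ekwueme: Chen, 9–6.
Chen vs Rivera: Chen wins 8–7.
Pham vs Ekwueme: Pham, 13–2.
Pham vs Rivera: Rivera wins 10–5.
Ekwueme vs Rivera: Rivera, 13–2.
No nominee is unbeaten: Gupta loses to Pham; Chen loses to Gupta; Pham loses to Rivera; Ekwueme loses to Chen; Rivera loses to Chen. In particular Gupta beats Chen beats Ekwueme beats Gupta is a majority cycle — no Condorcet winner exists.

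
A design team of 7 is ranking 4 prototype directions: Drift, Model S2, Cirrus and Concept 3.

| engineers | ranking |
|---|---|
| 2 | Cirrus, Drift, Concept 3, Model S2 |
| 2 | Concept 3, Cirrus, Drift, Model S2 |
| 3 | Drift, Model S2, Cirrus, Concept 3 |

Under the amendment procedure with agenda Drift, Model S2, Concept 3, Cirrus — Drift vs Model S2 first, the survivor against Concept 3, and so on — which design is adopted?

Cirrus

Round 1: Drift vs Model S2 — 7–0, Drift advances.
Round 2: Drift vs Concept 3 — 5–2, Drift advances.
Round 3: Drift vs Cirrus — 3–4, Cirrus advances.
The agenda winner is Cirrus.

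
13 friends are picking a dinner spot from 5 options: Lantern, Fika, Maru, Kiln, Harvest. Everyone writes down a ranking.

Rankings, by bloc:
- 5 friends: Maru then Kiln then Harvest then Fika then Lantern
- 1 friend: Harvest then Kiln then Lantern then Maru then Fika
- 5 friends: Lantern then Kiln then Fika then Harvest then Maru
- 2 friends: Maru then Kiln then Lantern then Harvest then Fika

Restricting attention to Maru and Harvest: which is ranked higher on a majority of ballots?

Ballots ranking Maru above Harvest: 5 + 2 = 7.
Ballots ranking Harvest above Maru: 13 − 7 = 6.
Maru wins the head-to-head 7–6.

Maru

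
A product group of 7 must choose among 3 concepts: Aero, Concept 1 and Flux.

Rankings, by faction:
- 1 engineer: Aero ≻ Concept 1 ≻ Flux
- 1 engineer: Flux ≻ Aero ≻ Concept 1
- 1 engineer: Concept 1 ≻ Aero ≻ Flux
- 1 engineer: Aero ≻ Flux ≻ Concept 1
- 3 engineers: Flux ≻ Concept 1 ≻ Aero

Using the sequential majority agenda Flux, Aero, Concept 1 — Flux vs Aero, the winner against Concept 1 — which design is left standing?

Round 1: Flux vs Aero — 4–3, Flux advances.
Round 2: Flux vs Concept 1 — 5–2, Flux advances.
The agenda winner is Flux.

Flux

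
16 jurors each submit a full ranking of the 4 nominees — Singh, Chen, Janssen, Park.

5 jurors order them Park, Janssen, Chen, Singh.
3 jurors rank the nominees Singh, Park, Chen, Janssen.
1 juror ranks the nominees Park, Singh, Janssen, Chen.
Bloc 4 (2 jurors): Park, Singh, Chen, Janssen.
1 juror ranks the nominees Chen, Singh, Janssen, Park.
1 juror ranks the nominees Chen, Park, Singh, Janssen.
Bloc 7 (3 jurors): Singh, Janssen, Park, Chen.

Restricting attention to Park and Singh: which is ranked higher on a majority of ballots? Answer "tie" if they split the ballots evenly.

Park

Ballots ranking Park above Singh: 5 + 1 + 2 + 1 = 9.
Ballots ranking Singh above Park: 16 − 9 = 7.
Park wins the head-to-head 9–7.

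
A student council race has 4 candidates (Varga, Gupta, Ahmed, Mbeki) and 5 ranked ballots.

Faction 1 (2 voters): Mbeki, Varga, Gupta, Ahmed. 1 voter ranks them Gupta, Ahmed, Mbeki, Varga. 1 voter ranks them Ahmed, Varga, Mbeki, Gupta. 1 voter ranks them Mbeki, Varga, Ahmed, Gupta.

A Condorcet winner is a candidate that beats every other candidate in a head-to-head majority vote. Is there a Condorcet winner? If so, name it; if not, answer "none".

Head-to-head results (5 voters):
Varga–Gupta: Varga 4–1.
Varga–Ahmed: Varga 3–2.
Varga vs Mbeki: Mbeki wins 4–1.
Gupta vs Ahmed: Gupta, 3–2.
Gupta vs Mbeki: Mbeki, 4–1.
Ahmed vs Mbeki: Mbeki, 3–2.
Mbeki defeats every rival head-to-head and is the Condorcet winner.

Mbeki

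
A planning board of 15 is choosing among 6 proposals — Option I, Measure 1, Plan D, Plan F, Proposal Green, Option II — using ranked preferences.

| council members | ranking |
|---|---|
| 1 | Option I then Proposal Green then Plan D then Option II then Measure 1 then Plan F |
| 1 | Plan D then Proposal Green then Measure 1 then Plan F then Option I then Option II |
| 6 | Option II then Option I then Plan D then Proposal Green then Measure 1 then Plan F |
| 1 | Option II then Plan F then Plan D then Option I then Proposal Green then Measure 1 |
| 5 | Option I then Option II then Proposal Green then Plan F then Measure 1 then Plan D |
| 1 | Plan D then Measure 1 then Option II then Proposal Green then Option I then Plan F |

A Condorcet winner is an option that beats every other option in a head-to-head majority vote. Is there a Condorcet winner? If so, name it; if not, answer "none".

Head-to-head results (15 council members):
Option I vs Measure 1: Option I, 13–2.
Option I–Plan D: Option I 12–3.
Option I vs Plan F: Option I, 13–2.
Option I vs Proposal Green: Option I wins 13–2.
Option I vs Option II: Option II wins 8–7.
Measure 1 vs Plan D: Plan D, 10–5.
Measure 1–Plan F: Measure 1 9–6.
Measure 1 vs Proposal Green: Proposal Green wins 14–1.
Measure 1 vs Option II: Option II, 13–2.
Plan D vs Plan F: Plan D wins 9–6.
Plan D–Proposal Green: Plan D 9–6.
Plan D vs Option II: Option II wins 12–3.
Plan F vs Proposal Green: Proposal Green, 14–1.
Plan F–Option II: Option II 14–1.
Proposal Green vs Option II: Option II wins 13–2.
Option II beats each of Option I, Measure 1, Plan D, Plan F, Proposal Green — Option II is the Condorcet winner.

Option II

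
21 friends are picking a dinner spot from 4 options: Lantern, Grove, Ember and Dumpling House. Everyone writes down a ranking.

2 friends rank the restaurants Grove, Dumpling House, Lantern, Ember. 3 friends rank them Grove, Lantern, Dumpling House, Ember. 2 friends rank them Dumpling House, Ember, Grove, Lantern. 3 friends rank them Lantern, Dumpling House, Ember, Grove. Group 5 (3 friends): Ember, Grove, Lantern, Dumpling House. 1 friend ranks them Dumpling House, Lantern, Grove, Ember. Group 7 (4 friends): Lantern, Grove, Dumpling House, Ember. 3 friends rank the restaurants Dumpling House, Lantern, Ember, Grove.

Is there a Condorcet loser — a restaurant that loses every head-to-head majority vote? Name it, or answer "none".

none

Pairwise majorities:
Lantern vs Grove: Lantern wins 11–10.
Lantern vs Ember: 16 to 5, Lantern.
Lantern vs Dumpling House: 3+3+3+4 = 13 for Lantern, 8 for Dumpling House — Lantern by 13–8.
Grove vs Ember: 10 to 11, Ember.
Grove vs Dumpling House: Grove, 12–9.
Ember vs Dumpling House: Ember preferred on 3 ballots; Dumpling House wins 18–3.
Every restaurant wins at least one matchup (Lantern beats Grove; Grove beats Dumpling House; Ember beats Grove; Dumpling House beats Ember), so there is no Condorcet loser.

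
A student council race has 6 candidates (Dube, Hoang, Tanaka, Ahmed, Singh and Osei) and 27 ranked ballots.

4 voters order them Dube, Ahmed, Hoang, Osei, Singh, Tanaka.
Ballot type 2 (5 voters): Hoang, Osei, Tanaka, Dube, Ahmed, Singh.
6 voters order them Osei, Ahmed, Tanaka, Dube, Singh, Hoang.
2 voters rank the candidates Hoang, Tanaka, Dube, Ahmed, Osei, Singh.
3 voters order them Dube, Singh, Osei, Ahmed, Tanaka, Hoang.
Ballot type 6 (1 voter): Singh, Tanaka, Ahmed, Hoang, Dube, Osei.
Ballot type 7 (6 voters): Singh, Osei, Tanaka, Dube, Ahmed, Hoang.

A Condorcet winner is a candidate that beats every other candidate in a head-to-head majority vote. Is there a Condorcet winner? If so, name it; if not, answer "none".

Head-to-head results (27 voters):
Dube vs Hoang: Dube, 19–8.
Dube vs Tanaka: Tanaka wins 20–7.
Dube vs Ahmed: Dube, 20–7.
Dube–Singh: Dube 20–7.
Dube vs Osei: Osei wins 17–10.
Hoang vs Tanaka: Tanaka wins 16–11.
Hoang–Ahmed: Ahmed 20–7.
Hoang–Singh: Singh 16–11.
Hoang vs Osei: Osei, 15–12.
Tanaka–Ahmed: Tanaka 14–13.
Tanaka vs Singh: Singh, 14–13.
Tanaka–Osei: Osei 24–3.
Ahmed vs Singh: Ahmed wins 17–10.
Ahmed–Osei: Osei 20–7.
Singh vs Osei: Osei wins 17–10.
Osei beats each of Dube, Hoang, Tanaka, Ahmed, Singh — Osei is the Condorcet winner.

Osei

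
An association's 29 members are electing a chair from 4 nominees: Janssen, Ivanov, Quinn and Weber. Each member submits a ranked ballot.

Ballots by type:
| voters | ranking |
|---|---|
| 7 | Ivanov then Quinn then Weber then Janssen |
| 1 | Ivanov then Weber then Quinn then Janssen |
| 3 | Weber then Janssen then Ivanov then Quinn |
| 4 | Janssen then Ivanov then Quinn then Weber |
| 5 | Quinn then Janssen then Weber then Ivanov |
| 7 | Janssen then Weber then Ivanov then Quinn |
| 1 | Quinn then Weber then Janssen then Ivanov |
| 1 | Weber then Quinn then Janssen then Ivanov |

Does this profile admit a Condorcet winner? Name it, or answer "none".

Head-to-head results (29 voters):
Janssen vs Ivanov: Janssen wins 21–8.
Janssen vs Quinn: Quinn, 15–14.
Janssen vs Weber: Janssen, 16–13.
Ivanov vs Quinn: Ivanov, 22–7.
Ivanov vs Weber: Weber wins 17–12.
Quinn vs Weber: Quinn wins 17–12.
Each candidate drops at least one matchup (Janssen loses to Quinn; Ivanov loses to Janssen; Quinn loses to Ivanov; Weber loses to Janssen); the cycle Janssen > Ivanov > Quinn > Janssen rules out a Condorcet winner.

none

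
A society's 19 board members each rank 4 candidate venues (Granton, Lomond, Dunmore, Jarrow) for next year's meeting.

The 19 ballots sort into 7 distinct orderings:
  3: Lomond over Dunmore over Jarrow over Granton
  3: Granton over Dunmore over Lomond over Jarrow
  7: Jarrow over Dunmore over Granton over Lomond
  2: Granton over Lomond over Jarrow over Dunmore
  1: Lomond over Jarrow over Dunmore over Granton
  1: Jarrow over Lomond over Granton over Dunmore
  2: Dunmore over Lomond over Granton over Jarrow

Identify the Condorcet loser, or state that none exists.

Head-to-head results (19 organisers):
Granton vs Lomond: Granton, 12–7.
Granton vs Dunmore: 3+2+1 = 6 for Granton, 13 for Dunmore — Dunmore by 13–6.
Granton–Jarrow: Jarrow 12–7.
Lomond vs Dunmore: Dunmore, 12–7.
Lomond vs Jarrow: Lomond wins 11–8.
Dunmore vs Jarrow: Dunmore preferred on 3+3+2 = 8 ballots; Jarrow wins 11–8.
No city is winless: Granton beats Lomond; Lomond beats Jarrow; Dunmore beats Granton; Jarrow beats Granton. There is no Condorcet loser.

none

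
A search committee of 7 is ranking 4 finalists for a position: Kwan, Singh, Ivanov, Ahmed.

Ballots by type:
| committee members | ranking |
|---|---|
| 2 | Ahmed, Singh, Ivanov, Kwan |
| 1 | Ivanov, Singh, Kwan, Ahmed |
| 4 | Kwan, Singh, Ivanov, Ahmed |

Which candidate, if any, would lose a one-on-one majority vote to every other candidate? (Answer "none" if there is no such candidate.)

Head-to-head results (7 committee members):
Kwan vs Singh: Kwan wins 4–3.
Kwan–Ivanov: Kwan 4–3.
Kwan–Ahmed: Kwan 5–2.
Singh vs Ivanov: Singh preferred on 2+4 = 6 ballots; Singh wins 6–1.
Singh vs Ahmed: 5 to 2, Singh.
Ivanov vs Ahmed: 1+4 = 5 for Ivanov, 2 for Ahmed — Ivanov by 5–2.
Only Ahmed has no wins; Ahmed is the Condorcet loser.

Ahmed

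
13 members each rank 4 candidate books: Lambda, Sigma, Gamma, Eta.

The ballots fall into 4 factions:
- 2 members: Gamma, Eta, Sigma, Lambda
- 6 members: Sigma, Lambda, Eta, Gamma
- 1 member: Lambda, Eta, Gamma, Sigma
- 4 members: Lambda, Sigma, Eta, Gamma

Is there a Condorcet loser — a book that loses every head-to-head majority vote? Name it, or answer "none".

Gamma

Head-to-head results (13 members):
Lambda vs Sigma: Lambda preferred on 1+4 = 5 ballots; Sigma wins 8–5.
Lambda vs Gamma: 6+1+4 = 11 for Lambda, 2 for Gamma — Lambda by 11–2.
Lambda vs Eta: Lambda, 11–2.
Sigma vs Gamma: 6+4 = 10 for Sigma, 3 for Gamma — Sigma by 10–3.
Sigma vs Eta: Sigma preferred on 6+4 = 10 ballots; Sigma wins 10–3.
Gamma vs Eta: 2 for Gamma, 11 for Eta — Eta by 11–2.
Gamma loses to every other book — it is the Condorcet loser.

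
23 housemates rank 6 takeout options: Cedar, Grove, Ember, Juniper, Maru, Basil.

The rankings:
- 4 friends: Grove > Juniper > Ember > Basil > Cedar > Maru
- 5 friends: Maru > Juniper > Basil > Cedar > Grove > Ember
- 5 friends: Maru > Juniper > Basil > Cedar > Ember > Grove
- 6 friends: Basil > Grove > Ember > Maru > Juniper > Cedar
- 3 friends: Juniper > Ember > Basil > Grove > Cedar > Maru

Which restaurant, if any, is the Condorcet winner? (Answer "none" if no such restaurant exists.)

none

Head-to-head results (23 friends):
Cedar vs Grove: Cedar is ranked higher on 5+5 = 10 ballots, Grove on 13. Grove wins 13–10.
Cedar–Ember: Ember 13–10.
Cedar vs Juniper: Cedar is ranked higher on 0 ballots, Juniper on 23. Juniper wins 23–0.
Cedar vs Maru: Maru, 16–7.
Cedar vs Basil: 0 to 23, Basil.
Grove vs Ember: Grove is ranked higher on 4+5+6 = 15 ballots, Ember on 8. Grove wins 15–8.
Grove–Juniper: Juniper 13–10.
Grove vs Maru: Grove wins 13–10.
Grove vs Basil: 4 to 19, Basil.
Ember vs Juniper: Ember preferred on 6 ballots; Juniper wins 17–6.
Ember vs Maru: Ember wins 13–10.
Ember vs Basil: Ember is ranked higher on 4+3 = 7 ballots, Basil on 16. Basil wins 16–7.
Juniper–Maru: Maru 16–7.
Juniper–Basil: Juniper 17–6.
Maru vs Basil: Basil wins 13–10.
Every restaurant loses at least once (Cedar loses to Grove; Grove loses to Juniper; Ember loses to Grove; Juniper loses to Maru; Maru loses to Grove; Basil loses to Juniper). The majority relation contains the cycle Grove > Maru > Juniper > Grove, so there is no Condorcet winner.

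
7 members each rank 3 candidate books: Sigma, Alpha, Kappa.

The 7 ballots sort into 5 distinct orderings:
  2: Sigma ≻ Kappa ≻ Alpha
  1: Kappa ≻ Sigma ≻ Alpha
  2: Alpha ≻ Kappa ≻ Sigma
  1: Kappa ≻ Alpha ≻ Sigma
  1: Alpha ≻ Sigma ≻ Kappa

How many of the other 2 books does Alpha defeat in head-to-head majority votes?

Alpha against each rival (7 members):
Alpha vs Sigma: 2+1+1 = 4 for Alpha, 3 for Sigma — Alpha by 4–3.
Alpha vs Kappa: 2+1 = 3 for Alpha, 4 for Kappa — Kappa by 4–3.
Alpha beats Sigma; loses to Kappa — 1 pairwise win.

1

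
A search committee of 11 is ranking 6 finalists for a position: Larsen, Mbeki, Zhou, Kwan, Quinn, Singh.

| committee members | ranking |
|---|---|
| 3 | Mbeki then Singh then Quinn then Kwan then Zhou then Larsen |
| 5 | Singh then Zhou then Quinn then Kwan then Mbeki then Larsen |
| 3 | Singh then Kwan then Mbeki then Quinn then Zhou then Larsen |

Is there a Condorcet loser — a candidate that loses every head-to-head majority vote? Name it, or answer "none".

Larsen

Head-to-head results (11 committee members):
Larsen vs Mbeki: 0 for Larsen, 11 for Mbeki — Mbeki by 11–0.
Larsen vs Zhou: Zhou, 11–0.
Larsen vs Kwan: 0 for Larsen, 11 for Kwan — Kwan by 11–0.
Larsen vs Quinn: 0 to 11, Quinn.
Larsen vs Singh: Singh wins 11–0.
Mbeki vs Zhou: Mbeki is ranked higher on 3+3 = 6 ballots, Zhou on 5. Mbeki wins 6–5.
Mbeki vs Kwan: 3 for Mbeki, 8 for Kwan — Kwan by 8–3.
Mbeki vs Quinn: 6 to 5, Mbeki.
Mbeki vs Singh: 3 to 8, Singh.
Zhou vs Kwan: Kwan wins 6–5.
Zhou–Quinn: Quinn 6–5.
Zhou vs Singh: Singh, 11–0.
Kwan vs Quinn: Quinn wins 8–3.
Kwan vs Singh: 0 for Kwan, 11 for Singh — Singh by 11–0.
Quinn vs Singh: Singh, 11–0.
Larsen loses to every other candidate — it is the Condorcet loser.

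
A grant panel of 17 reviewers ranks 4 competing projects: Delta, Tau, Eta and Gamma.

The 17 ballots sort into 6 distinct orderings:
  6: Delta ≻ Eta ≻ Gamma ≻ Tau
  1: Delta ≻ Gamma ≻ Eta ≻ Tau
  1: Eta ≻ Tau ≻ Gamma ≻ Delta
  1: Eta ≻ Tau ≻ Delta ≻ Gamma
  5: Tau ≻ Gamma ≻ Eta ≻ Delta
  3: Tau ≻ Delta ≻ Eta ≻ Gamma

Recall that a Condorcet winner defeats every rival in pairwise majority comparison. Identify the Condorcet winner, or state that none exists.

Pairwise majorities:
Delta vs Tau: 7 to 10, Tau.
Delta vs Eta: Delta, 10–7.
Delta–Gamma: Delta 11–6.
Tau vs Eta: Eta wins 9–8.
Tau vs Gamma: 1+1+5+3 = 10 for Tau, 7 for Gamma — Tau by 10–7.
Eta–Gamma: Eta 11–6.
Every project loses at least once (Delta loses to Tau; Tau loses to Eta; Eta loses to Delta; Gamma loses to Delta). The majority relation contains the cycle Delta > Eta > Tau > Delta, so there is no Condorcet winner.

none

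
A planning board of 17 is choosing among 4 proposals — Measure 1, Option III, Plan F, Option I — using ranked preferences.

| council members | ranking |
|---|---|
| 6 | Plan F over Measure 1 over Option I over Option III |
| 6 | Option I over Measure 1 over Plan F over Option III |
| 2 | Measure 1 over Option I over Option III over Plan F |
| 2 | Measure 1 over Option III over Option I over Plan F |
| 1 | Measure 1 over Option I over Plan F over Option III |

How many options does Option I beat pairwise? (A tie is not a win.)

2

Option I against each rival (17 council members):
Option I vs Measure 1: Option I is ranked higher on 6 ballots, Measure 1 on 11. Measure 1 wins 11–6.
Option I vs Option III: Option I preferred on 6+6+2+1 = 15 ballots; Option I wins 15–2.
Option I vs Plan F: Option I, 11–6.
Option I beats Option III, Plan F; loses to Measure 1 — 2 pairwise wins.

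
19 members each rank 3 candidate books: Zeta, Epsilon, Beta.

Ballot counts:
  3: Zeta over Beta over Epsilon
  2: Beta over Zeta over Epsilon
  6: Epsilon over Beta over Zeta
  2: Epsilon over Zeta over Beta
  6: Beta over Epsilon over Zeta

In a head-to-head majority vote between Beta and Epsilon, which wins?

Beta

Ballots ranking Beta above Epsilon: 3 + 2 + 6 = 11.
Ballots ranking Epsilon above Beta: 19 − 11 = 8.
Beta wins the head-to-head 11–8.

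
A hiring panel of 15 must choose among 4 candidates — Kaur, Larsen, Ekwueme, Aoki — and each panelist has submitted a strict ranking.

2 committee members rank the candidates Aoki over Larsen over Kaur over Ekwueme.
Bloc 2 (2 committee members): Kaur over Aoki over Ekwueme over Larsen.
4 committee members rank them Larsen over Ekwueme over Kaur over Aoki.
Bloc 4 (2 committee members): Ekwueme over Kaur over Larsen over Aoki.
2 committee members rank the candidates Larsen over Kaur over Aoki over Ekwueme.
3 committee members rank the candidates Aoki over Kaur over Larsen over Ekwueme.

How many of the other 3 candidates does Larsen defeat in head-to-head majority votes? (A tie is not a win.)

Larsen against each rival (15 committee members):
Larsen vs Kaur: 2+4+2 = 8 for Larsen, 7 for Kaur — Larsen by 8–7.
Larsen vs Ekwueme: Larsen preferred on 2+4+2+3 = 11 ballots; Larsen wins 11–4.
Larsen–Aoki: Larsen 8–7.
Larsen beats Kaur, Ekwueme, Aoki — 3 pairwise wins.

3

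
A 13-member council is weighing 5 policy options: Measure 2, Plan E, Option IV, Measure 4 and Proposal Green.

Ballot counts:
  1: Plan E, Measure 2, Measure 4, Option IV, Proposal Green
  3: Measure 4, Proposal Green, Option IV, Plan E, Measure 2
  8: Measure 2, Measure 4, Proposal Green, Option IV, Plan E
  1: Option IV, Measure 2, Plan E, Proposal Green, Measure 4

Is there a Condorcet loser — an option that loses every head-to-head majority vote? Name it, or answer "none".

Plan E

Head-to-head results (13 council members):
Measure 2 vs Plan E: 8+1 = 9 for Measure 2, 4 for Plan E — Measure 2 by 9–4.
Measure 2 vs Option IV: 9 to 4, Measure 2.
Measure 2 vs Measure 4: Measure 2 preferred on 1+8+1 = 10 ballots; Measure 2 wins 10–3.
Measure 2–Proposal Green: Measure 2 10–3.
Plan E vs Option IV: 1 for Plan E, 12 for Option IV — Option IV by 12–1.
Plan E vs Measure 4: 2 to 11, Measure 4.
Plan E vs Proposal Green: Proposal Green wins 11–2.
Option IV vs Measure 4: 1 for Option IV, 12 for Measure 4 — Measure 4 by 12–1.
Option IV vs Proposal Green: Option IV is ranked higher on 1+1 = 2 ballots, Proposal Green on 11. Proposal Green wins 11–2.
Measure 4 vs Proposal Green: Measure 4 preferred on 1+3+8 = 12 ballots; Measure 4 wins 12–1.
Only Plan E has no wins; Plan E is the Condorcet loser.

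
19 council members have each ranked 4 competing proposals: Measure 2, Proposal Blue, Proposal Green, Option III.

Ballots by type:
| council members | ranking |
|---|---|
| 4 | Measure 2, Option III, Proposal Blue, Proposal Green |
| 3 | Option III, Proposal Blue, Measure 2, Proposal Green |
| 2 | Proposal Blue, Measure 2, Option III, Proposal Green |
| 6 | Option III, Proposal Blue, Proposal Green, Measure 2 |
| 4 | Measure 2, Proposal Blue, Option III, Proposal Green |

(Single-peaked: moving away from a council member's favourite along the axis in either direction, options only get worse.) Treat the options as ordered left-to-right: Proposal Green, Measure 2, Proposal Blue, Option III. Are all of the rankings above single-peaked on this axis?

Axis positions: Proposal Green=1, Measure 2=2, Proposal Blue=3, Option III=4.
Type 1: ranking walks positions 2-4-3-1; Option III is ranked above Proposal Blue even though Proposal Blue lies between Option III and the peak Measure 2 on the axis — preferences dip and rise again. Not single-peaked.
Type 2 (peak Option III at position 4): ranking walks positions 4-3-2-1, expanding outward from the peak — single-peaked.
Type 3 (peak Proposal Blue at position 3): ranking walks positions 3-2-4-1, expanding outward from the peak — single-peaked.
Type 4: ranking walks positions 4-3-1-2; Proposal Green is ranked above Measure 2 even though Measure 2 lies between Proposal Green and the peak Option III on the axis — preferences dip and rise again. Not single-peaked.
Type 5 (peak Measure 2 at position 2): ranking walks positions 2-3-4-1, expanding outward from the peak — single-peaked.
Type 1 violates single-peakedness, so the profile is not single-peaked on this axis.

no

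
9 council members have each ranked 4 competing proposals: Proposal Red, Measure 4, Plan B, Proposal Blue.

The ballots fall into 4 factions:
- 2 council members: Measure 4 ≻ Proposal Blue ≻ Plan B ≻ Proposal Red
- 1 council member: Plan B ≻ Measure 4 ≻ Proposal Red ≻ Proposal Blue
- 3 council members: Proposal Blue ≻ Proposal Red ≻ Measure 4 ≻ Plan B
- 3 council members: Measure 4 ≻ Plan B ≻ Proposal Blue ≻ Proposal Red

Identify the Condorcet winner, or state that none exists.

Pairwise majorities:
Proposal Red vs Measure 4: Measure 4, 6–3.
Proposal Red vs Plan B: Plan B wins 6–3.
Proposal Red–Proposal Blue: Proposal Blue 8–1.
Measure 4–Plan B: Measure 4 8–1.
Measure 4 vs Proposal Blue: Measure 4, 6–3.
Plan B vs Proposal Blue: Proposal Blue, 5–4.
Measure 4 beats each of Proposal Red, Plan B, Proposal Blue — Measure 4 is the Condorcet winner.

Measure 4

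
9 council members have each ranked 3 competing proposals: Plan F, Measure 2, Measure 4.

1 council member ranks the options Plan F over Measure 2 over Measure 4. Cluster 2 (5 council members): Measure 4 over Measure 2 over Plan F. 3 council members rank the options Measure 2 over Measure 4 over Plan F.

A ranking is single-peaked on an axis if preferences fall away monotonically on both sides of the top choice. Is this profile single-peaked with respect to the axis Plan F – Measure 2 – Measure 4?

yes

Axis positions: Plan F=1, Measure 2=2, Measure 4=3.
Cluster 1 (peak Plan F at position 1): ranking walks positions 1-2-3, expanding outward from the peak — single-peaked.
Cluster 2 (peak Measure 4 at position 3): ranking walks positions 3-2-1, expanding outward from the peak — single-peaked.
Cluster 3 (peak Measure 2 at position 2): ranking walks positions 2-3-1, expanding outward from the peak — single-peaked.
Every ranking is single-peaked on this axis.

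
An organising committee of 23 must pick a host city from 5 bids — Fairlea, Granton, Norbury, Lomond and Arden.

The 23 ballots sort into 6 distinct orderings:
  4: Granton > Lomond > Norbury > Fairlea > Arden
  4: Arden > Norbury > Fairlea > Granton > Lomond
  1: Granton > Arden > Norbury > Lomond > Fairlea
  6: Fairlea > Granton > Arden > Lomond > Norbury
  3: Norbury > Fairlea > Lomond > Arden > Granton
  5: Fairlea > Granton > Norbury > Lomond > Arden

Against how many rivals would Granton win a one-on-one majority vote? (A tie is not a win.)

3

Granton against each rival (23 organisers):
Granton vs Fairlea: Granton is ranked higher on 4+1 = 5 ballots, Fairlea on 18. Fairlea wins 18–5.
Granton vs Norbury: 16 to 7, Granton.
Granton vs Lomond: Granton, 20–3.
Granton–Arden: Granton 16–7.
Granton beats Norbury, Lomond, Arden; loses to Fairlea — 3 pairwise wins.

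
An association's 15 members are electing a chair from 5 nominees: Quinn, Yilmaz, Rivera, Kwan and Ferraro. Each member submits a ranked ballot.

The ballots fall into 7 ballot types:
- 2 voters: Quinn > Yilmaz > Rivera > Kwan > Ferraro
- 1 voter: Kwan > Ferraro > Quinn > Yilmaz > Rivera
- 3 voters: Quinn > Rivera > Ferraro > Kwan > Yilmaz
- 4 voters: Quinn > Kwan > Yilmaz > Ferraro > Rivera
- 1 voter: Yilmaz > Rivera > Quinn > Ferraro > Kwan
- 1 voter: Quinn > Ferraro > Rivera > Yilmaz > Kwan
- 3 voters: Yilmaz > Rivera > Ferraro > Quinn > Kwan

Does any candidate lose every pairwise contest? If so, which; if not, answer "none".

Pairwise majorities:
Quinn vs Yilmaz: Quinn, 11–4.
Quinn vs Rivera: 11 to 4, Quinn.
Quinn vs Kwan: Quinn is ranked higher on 2+3+4+1+1+3 = 14 ballots, Kwan on 1. Quinn wins 14–1.
Quinn vs Ferraro: 2+3+4+1+1 = 11 for Quinn, 4 for Ferraro — Quinn by 11–4.
Yilmaz vs Rivera: Yilmaz wins 11–4.
Yilmaz vs Kwan: 2+1+1+3 = 7 for Yilmaz, 8 for Kwan — Kwan by 8–7.
Yilmaz vs Ferraro: Yilmaz wins 10–5.
Rivera–Kwan: Rivera 10–5.
Rivera vs Ferraro: 2+3+1+3 = 9 for Rivera, 6 for Ferraro — Rivera by 9–6.
Kwan vs Ferraro: Ferraro wins 8–7.
No candidate is winless: Quinn beats Yilmaz; Yilmaz beats Rivera; Rivera beats Kwan; Kwan beats Yilmaz; Ferraro beats Kwan. There is no Condorcet loser.

none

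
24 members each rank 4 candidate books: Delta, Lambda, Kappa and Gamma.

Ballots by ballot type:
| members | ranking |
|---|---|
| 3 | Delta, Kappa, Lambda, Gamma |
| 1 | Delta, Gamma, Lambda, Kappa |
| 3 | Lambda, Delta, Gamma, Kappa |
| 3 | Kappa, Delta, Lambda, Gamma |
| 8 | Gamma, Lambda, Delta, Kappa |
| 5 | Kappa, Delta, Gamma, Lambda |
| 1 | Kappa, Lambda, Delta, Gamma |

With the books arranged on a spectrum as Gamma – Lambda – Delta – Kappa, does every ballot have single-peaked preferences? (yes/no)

Axis positions: Gamma=1, Lambda=2, Delta=3, Kappa=4.
Ballot type 1 (peak Delta at position 3): ranking walks positions 3-4-2-1, expanding outward from the peak — single-peaked.
Ballot type 2: ranking walks positions 3-1-2-4; Gamma is ranked above Lambda even though Lambda lies between Gamma and the peak Delta on the axis — preferences dip and rise again. Not single-peaked.
Ballot type 3 (peak Lambda at position 2): ranking walks positions 2-3-1-4, expanding outward from the peak — single-peaked.
Ballot type 4 (peak Kappa at position 4): ranking walks positions 4-3-2-1, expanding outward from the peak — single-peaked.
Ballot type 5 (peak Gamma at position 1): ranking walks positions 1-2-3-4, expanding outward from the peak — single-peaked.
Ballot type 6: ranking walks positions 4-3-1-2; Gamma is ranked above Lambda even though Lambda lies between Gamma and the peak Kappa on the axis — preferences dip and rise again. Not single-peaked.
Ballot type 7: ranking walks positions 4-2-3-1; Lambda is ranked above Delta even though Delta lies between Lambda and the peak Kappa on the axis — preferences dip and rise again. Not single-peaked.
Ballot type 2 violates single-peakedness, so the profile is not single-peaked on this axis.

no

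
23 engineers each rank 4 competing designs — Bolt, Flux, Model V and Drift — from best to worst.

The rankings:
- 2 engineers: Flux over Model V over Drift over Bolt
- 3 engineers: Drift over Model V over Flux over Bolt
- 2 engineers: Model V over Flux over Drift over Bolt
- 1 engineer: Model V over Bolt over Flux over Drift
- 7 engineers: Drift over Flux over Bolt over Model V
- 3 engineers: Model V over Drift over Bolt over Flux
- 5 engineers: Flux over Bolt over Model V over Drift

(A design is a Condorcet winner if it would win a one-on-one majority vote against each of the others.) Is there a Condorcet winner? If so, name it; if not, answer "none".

none

Pairwise majorities:
Bolt vs Flux: Flux, 19–4.
Bolt vs Model V: Bolt, 12–11.
Bolt vs Drift: Drift wins 17–6.
Flux–Model V: Flux 14–9.
Flux–Drift: Drift 13–10.
Model V vs Drift: Model V, 13–10.
Each design drops at least one matchup (Bolt loses to Flux; Flux loses to Drift; Model V loses to Bolt; Drift loses to Model V); the cycle Bolt beats Model V beats Drift beats Bolt rules out a Condorcet winner.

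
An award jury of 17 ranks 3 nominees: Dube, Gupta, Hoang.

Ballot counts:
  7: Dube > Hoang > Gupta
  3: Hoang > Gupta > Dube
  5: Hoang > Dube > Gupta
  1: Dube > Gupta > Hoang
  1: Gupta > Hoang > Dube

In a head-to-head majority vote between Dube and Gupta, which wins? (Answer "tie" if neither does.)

Dube

Ballots ranking Dube above Gupta: 7 + 5 + 1 = 13.
Ballots ranking Gupta above Dube: 17 − 13 = 4.
Dube wins the head-to-head 13–4.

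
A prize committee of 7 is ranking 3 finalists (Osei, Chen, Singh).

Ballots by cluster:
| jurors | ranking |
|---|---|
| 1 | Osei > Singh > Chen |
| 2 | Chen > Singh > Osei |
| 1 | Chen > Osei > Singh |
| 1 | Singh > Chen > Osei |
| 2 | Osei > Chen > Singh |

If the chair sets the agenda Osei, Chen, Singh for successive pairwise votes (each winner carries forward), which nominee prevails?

Round 1: Osei vs Chen — 3–4, Chen advances.
Round 2: Chen vs Singh — 5–2, Chen advances.
The agenda winner is Chen.

Chen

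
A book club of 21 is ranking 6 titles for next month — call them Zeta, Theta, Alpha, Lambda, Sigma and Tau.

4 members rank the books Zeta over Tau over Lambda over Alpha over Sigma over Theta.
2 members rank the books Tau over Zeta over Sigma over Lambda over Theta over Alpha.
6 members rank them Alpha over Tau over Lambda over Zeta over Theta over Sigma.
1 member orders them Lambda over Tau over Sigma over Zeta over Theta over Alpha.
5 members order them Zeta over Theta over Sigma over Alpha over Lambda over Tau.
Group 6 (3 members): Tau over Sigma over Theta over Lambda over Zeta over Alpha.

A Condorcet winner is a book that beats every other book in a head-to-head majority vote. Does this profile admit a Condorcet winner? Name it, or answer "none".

none

Check each pair by majority over 21 ballots:
Zeta vs Theta: Zeta wins 18–3.
Zeta vs Alpha: 15 to 6, Zeta.
Zeta vs Lambda: Zeta preferred on 4+2+5 = 11 ballots; Zeta wins 11–10.
Zeta vs Sigma: Zeta, 17–4.
Zeta vs Tau: Tau wins 12–9.
Theta–Alpha: Theta 11–10.
Theta vs Lambda: Theta preferred on 5+3 = 8 ballots; Lambda wins 13–8.
Theta vs Sigma: Theta preferred on 6+5 = 11 ballots; Theta wins 11–10.
Theta vs Tau: Tau, 16–5.
Alpha–Lambda: Alpha 11–10.
Alpha vs Sigma: 4+6 = 10 for Alpha, 11 for Sigma — Sigma by 11–10.
Alpha vs Tau: Alpha is ranked higher on 6+5 = 11 ballots, Tau on 10. Alpha wins 11–10.
Lambda vs Sigma: Lambda, 11–10.
Lambda vs Tau: Lambda preferred on 1+5 = 6 ballots; Tau wins 15–6.
Sigma–Tau: Tau 16–5.
Every book loses at least once (Zeta loses to Tau; Theta loses to Zeta; Alpha loses to Zeta; Lambda loses to Zeta; Sigma loses to Zeta; Tau loses to Alpha). The majority relation contains the cycle Zeta > Alpha > Tau > Zeta, so there is no Condorcet winner.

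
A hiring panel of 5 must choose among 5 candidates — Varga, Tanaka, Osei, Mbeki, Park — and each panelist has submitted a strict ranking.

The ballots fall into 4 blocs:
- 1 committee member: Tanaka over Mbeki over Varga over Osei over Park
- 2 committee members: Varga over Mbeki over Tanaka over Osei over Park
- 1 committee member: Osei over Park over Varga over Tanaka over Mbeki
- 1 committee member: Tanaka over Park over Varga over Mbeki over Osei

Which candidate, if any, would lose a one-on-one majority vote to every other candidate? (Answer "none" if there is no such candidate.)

Head-to-head results (5 committee members):
Varga vs Tanaka: 2+1 = 3 for Varga, 2 for Tanaka — Varga by 3–2.
Varga vs Osei: Varga preferred on 1+2+1 = 4 ballots; Varga wins 4–1.
Varga–Mbeki: Varga 4–1.
Varga vs Park: Varga, 3–2.
Tanaka vs Osei: Tanaka, 4–1.
Tanaka vs Mbeki: Tanaka wins 3–2.
Tanaka vs Park: Tanaka wins 4–1.
Osei vs Mbeki: 1 to 4, Mbeki.
Osei vs Park: 4 to 1, Osei.
Mbeki–Park: Mbeki 3–2.
Park is beaten in every head-to-head and is the Condorcet loser.

Park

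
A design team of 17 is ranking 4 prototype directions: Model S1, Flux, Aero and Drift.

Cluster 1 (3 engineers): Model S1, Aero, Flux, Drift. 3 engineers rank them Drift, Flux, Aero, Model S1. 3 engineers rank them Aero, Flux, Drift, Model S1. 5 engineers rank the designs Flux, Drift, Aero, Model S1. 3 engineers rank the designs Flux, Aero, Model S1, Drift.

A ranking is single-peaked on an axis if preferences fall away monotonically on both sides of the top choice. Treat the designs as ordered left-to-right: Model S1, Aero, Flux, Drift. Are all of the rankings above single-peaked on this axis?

Axis positions: Model S1=1, Aero=2, Flux=3, Drift=4.
Cluster 1 (peak Model S1 at position 1): ranking walks positions 1-2-3-4, expanding outward from the peak — single-peaked.
Cluster 2 (peak Drift at position 4): ranking walks positions 4-3-2-1, expanding outward from the peak — single-peaked.
Cluster 3 (peak Aero at position 2): ranking walks positions 2-3-4-1, expanding outward from the peak — single-peaked.
Cluster 4 (peak Flux at position 3): ranking walks positions 3-4-2-1, expanding outward from the peak — single-peaked.
Cluster 5 (peak Flux at position 3): ranking walks positions 3-2-1-4, expanding outward from the peak — single-peaked.
Every ranking is single-peaked on this axis.

yes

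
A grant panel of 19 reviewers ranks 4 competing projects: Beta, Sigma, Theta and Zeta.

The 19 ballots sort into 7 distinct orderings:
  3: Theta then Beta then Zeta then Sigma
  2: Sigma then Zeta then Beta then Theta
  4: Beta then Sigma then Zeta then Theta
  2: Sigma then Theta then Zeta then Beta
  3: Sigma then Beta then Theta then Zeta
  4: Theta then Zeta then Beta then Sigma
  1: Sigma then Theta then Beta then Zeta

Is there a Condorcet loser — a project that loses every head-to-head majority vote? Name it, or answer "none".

Head-to-head results (19 reviewers):
Beta vs Sigma: Beta wins 11–8.
Beta vs Theta: Theta wins 10–9.
Beta vs Zeta: Beta preferred on 3+4+3+1 = 11 ballots; Beta wins 11–8.
Sigma vs Theta: Sigma preferred on 2+4+2+3+1 = 12 ballots; Sigma wins 12–7.
Sigma vs Zeta: Sigma preferred on 2+4+2+3+1 = 12 ballots; Sigma wins 12–7.
Theta–Zeta: Theta 13–6.
Zeta is beaten in every head-to-head and is the Condorcet loser.

Zeta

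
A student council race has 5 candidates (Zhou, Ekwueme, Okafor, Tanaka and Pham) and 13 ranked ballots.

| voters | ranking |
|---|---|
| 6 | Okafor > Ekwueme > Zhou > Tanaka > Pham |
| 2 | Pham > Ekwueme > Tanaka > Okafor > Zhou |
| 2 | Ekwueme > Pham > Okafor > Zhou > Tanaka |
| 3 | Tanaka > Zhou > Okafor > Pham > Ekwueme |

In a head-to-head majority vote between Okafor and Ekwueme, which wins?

Okafor

Ballots ranking Okafor above Ekwueme: 6 + 3 = 9.
Ballots ranking Ekwueme above Okafor: 13 − 9 = 4.
Okafor wins the head-to-head 9–4.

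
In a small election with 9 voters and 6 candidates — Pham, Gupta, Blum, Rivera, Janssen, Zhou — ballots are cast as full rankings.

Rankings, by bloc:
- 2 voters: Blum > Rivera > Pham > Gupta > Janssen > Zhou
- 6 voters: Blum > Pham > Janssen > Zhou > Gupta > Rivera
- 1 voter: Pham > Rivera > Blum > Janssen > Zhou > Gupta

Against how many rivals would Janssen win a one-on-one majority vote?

3

Janssen against each rival (9 voters):
Janssen vs Pham: Janssen preferred on 0 ballots; Pham wins 9–0.
Janssen vs Gupta: 7 to 2, Janssen.
Janssen vs Blum: 0 to 9, Blum.
Janssen vs Rivera: 6 to 3, Janssen.
Janssen vs Zhou: Janssen is ranked higher on 2+6+1 = 9 ballots, Zhou on 0. Janssen wins 9–0.
Janssen beats Gupta, Rivera, Zhou; loses to Pham, Blum — 3 pairwise wins.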